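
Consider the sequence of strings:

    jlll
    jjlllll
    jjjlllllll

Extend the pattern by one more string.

Each string has the form j^{n} l^{2n+1} (n = 1, 2, …).
Setting n = 4 gives 4, 9 characters in each block.

jjjjlllllllll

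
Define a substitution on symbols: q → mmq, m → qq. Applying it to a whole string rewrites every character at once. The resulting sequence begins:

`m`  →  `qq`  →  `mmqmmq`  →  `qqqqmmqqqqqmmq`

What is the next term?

Rewriting the 14 symbols of qqqqmmqqqqqmmq one by one yields mmq mmq mmq mmq qq qq mmq mmq mmq mmq mmq qq qq mmq; concatenated:

mmqmmqmmqmmqqqqqmmqmmqmmqmmqmmqqqqqmmq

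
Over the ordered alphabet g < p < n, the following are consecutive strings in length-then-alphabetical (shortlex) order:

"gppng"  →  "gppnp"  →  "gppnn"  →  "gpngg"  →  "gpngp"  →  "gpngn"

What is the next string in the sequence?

gpnpg

The successor of gpngn increments the rightmost position that isn't already n and resets every position after it to g.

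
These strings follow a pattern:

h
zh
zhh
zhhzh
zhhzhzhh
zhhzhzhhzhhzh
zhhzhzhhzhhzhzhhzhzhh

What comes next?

From term 3 onward, concatenate the last term with the second-to-last: zh·h = zhh, zhh·zh = zhhzh, …
Continuing: zhhzhzhhzhhzhzhhzhzhh · zhhzhzhhzhhzh gives term 8.

zhhzhzhhzhhzhzhhzhzhhzhhzhzhhzhhzh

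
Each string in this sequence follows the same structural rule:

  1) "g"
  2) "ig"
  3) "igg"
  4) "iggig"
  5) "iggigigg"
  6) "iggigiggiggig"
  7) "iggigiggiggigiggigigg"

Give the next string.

iggigiggiggigiggigiggiggigiggiggig

This is a Fibonacci-style word recurrence s(k) = s(k−1)·s(k−2): e.g. ig·g = igg.
Continuing: iggigiggiggigiggigigg · iggigiggiggig gives term 8.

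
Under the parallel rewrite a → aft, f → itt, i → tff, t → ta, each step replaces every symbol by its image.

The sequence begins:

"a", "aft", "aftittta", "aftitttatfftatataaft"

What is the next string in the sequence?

Replace each of the 20 characters of aftitttatfftatataaft in place — aft itt ta tff ta ta ta aft ta itt itt ta aft ta aft ta aft aft itt ta — and concatenate.

aftitttatfftatataafttaittitttaafttaafttaaftaftittta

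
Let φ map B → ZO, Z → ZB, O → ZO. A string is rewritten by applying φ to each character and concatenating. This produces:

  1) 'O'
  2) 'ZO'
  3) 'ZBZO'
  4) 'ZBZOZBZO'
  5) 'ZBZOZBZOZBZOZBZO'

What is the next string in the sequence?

φ(ZBZOZBZOZBZOZBZO) expands symbol-by-symbol to ZB ZO ZB ZO ZB ZO ZB ZO ZB ZO ZB ZO ZB ZO ZB ZO; joining the 16 pieces gives the next term.

ZBZOZBZOZBZOZBZOZBZOZBZOZBZOZBZO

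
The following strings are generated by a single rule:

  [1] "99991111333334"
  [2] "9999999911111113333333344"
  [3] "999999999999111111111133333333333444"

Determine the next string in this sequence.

99999999999999991111111111111333333333333334444

The n-th term is 4n 9's then 3n+1 1's then 3n+2 3's then n 4's (n = 1, 2, …).
At n = 4 the blocks have lengths 16, 13, 14, 4.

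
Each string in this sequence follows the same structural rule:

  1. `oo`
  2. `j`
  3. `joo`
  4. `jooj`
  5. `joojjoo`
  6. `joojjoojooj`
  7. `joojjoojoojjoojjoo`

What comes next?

joojjoojoojjoojjoojoojjoojooj

This is a Fibonacci-style word recurrence s(k) = s(k−1)·s(k−2): e.g. j·oo = joo.
The next term joins joojjoojoojjoojjoo and joojjoojooj.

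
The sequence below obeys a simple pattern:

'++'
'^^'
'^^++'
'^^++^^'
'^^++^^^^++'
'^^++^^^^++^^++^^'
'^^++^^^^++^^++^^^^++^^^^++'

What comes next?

From term 3 onward, concatenate the last term with the second-to-last: ^^·++ = ^^++, ^^++·^^ = ^^++^^, …
The next term joins ^^++^^^^++^^++^^^^++^^^^++ and ^^++^^^^++^^++^^.

^^++^^^^++^^++^^^^++^^^^++^^++^^^^++^^++^^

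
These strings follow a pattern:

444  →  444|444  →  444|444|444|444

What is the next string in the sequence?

444|444|444|444|444|444|444|444

Every step duplicates the string with '|' between the halves.
So the next term is two copies of 444|444|444|444 with '|' between the halves.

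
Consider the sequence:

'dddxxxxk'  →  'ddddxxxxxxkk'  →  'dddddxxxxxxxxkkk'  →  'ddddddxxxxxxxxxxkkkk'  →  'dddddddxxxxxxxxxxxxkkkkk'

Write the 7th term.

Each string has the form d^{n+2} x^{2n+2} k^{n} (n = 1, 2, …).
For term 7, n = 7, so the run lengths are 9, 16, 7.

dddddddddxxxxxxxxxxxxxxxxkkkkkkk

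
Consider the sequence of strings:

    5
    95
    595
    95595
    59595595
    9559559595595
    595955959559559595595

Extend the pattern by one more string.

9559559595595595955959559559595595

From term 3 onward, concatenate the second-to-last term with the last: 5·95 = 595, 95·595 = 95595, …
So term 8 is 9559559595595·595955959559559595595.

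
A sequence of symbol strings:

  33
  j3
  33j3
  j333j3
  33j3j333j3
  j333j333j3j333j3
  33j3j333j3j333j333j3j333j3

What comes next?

j333j333j3j333j333j3j333j3j333j333j3j333j3

Each term (from the third on) is the two preceding terms concatenated in order: term 3 = 33·j3 = 33j3.
The next term joins j333j333j3j333j3 and 33j3j333j3j333j333j3j333j3.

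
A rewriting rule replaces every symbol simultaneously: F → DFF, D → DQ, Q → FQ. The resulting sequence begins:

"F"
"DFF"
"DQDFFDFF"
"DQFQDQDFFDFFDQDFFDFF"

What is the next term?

DQFQDFFFQDQFQDQDFFDFFDQDFFDFFDQFQDQDFFDFFDQDFFDFF

φ(DQFQDQDFFDFFDQDFFDFF) expands symbol-by-symbol to DQ FQ DFF FQ DQ FQ DQ DFF DFF DQ DFF DFF DQ FQ DQ DFF DFF DQ DFF DFF; joining the 20 pieces gives the next term.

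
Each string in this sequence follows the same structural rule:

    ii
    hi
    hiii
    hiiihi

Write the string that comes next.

hiiihihiii

From term 3 onward, concatenate the last term with the second-to-last: hi·ii = hiii, hiii·hi = hiiihi, …
The next term joins hiiihi and hiii.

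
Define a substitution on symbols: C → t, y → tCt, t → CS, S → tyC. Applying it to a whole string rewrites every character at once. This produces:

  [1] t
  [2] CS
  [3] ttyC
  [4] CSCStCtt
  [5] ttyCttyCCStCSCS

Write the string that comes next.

CSCStCttCSCStCttttyCCSttyCttyC

Applying the rule to each of the 15 symbols of ttyCttyCCStCSCS gives the pieces CS CS tCt t CS CS tCt t t tyC CS t tyC t tyC, which concatenate to the answer.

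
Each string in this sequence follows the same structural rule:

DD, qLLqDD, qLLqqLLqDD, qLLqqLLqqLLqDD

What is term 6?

qLLqqLLqqLLqqLLqqLLqDD

Every step adds qLLq at the front: s(k+1) = qLLq·s(k).
From qLLqqLLqqLLqDD, 2 further steps: qLLqqLLqqLLqDD → qLLqqLLqqLLqqLLqDD → (answer).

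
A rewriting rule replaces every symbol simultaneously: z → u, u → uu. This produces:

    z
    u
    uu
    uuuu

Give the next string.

uuuuuuuu

Apply φ to uuuu symbol by symbol: u→uu, u→uu, u→uu, u→uu; joined: uu uu uu uu.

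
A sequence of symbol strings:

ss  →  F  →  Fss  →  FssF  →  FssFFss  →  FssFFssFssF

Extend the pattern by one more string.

From term 3 onward, concatenate the last term with the second-to-last: F·ss = Fss, Fss·F = FssF, …
Continuing: FssFFssFssF · FssFFss gives term 7.

FssFFssFssFFssFFss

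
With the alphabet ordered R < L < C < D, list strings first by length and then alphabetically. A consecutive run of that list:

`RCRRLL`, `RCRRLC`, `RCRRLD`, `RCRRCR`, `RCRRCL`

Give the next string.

RCRRCC

Find the rightmost character of RCRRCL below D, bump it to the next letter, and reset everything to its right to R.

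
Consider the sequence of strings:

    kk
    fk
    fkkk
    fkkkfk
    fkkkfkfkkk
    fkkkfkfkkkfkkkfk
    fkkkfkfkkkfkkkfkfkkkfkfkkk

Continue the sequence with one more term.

Each term (from the third on) is the previous term followed by the one before it: term 3 = fk·kk = fkkk.
The next term joins fkkkfkfkkkfkkkfkfkkkfkfkkk and fkkkfkfkkkfkkkfk.

fkkkfkfkkkfkkkfkfkkkfkfkkkfkkkfkfkkkfkkkfk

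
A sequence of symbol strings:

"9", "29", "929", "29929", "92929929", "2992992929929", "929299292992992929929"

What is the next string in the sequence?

2992992929929929299292992992929929

Each term (from the third on) is the two preceding terms concatenated in order: term 3 = 9·29 = 929.
Continuing: 2992992929929 · 929299292992992929929 gives term 8.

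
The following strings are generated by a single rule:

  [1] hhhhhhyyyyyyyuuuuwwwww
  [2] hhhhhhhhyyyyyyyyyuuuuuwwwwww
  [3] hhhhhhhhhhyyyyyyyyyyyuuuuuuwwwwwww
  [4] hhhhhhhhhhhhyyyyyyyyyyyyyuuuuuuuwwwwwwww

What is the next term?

The n-th term is 2n h's then 2n+1 y's then n+1 u's then n+2 w's, where the shown terms are n = 3, 4, 5, 6.
For the next term, n = 7, so the run lengths are 14, 15, 8, 9.

hhhhhhhhhhhhhhyyyyyyyyyyyyyyyuuuuuuuuwwwwwwwww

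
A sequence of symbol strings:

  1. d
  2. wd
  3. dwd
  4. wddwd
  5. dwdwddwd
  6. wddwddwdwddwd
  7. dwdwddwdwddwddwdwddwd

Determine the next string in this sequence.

This is a Fibonacci-style word recurrence s(k) = s(k−2)·s(k−1): e.g. d·wd = dwd.
Continuing: wddwddwdwddwd · dwdwddwdwddwddwdwddwd gives term 8.

wddwddwdwddwddwdwddwdwddwddwdwddwd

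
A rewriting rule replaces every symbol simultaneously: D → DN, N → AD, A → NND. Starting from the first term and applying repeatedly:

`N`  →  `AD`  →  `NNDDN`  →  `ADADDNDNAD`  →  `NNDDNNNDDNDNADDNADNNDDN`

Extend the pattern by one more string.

ADADDNDNADADADDNDNADDNADNNDDNDNADNNDDNADADDNDNAD

Replace each of the 23 characters of NNDDNNNDDNDNADDNADNNDDN in place — AD AD DN DN AD AD AD DN DN AD DN AD NND DN DN AD NND DN AD AD DN DN AD — and concatenate.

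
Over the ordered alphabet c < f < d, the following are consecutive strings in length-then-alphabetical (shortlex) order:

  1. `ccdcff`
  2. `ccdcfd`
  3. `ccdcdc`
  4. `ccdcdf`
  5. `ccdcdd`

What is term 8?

ccdfcd

Continuing the enumeration 3 steps past ccdcdd: ccdcdd → ccdfcc → ccdfcf → (answer).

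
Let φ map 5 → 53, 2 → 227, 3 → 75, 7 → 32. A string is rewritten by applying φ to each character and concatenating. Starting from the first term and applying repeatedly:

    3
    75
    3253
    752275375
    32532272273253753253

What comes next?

75227537522722732227227327522753753253752275375

Replace each of the 20 characters of 32532272273253753253 in place — 75 227 53 75 227 227 32 227 227 32 75 227 53 75 32 53 75 227 53 75 — and concatenate.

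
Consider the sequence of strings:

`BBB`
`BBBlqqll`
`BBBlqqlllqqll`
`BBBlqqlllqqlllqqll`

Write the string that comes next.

Each term is the previous one with lqqll appended.
So the next term is BBBlqqlllqqlllqqll·lqqll.

BBBlqqlllqqlllqqlllqqll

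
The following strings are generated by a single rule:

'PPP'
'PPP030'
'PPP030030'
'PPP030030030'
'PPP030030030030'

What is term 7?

PPP030030030030030030

Every step adds 030 to the end: s(k+1) = s(k)·030.
From PPP030030030030, 2 further steps: PPP030030030030 → PPP030030030030030 → (answer).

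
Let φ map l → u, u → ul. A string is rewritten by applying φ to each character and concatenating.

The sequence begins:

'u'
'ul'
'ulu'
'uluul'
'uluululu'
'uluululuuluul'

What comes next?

φ(uluululuuluul) expands symbol-by-symbol to ul u ul ul u ul u ul ul u ul ul u; joining the 13 pieces gives the next term.

uluululuuluululuululu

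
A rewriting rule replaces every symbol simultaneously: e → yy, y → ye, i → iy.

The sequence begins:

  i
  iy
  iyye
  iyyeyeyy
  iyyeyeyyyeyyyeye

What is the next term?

iyyeyeyyyeyyyeyeyeyyyeyeyeyyyeyy

Applying the rule to each of the 16 symbols of iyyeyeyyyeyyyeye gives the pieces iy ye ye yy ye yy ye ye ye yy ye ye ye yy ye yy, which concatenate to the answer.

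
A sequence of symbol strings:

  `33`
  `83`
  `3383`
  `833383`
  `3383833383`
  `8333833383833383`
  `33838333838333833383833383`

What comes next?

This is a Fibonacci-style word recurrence s(k) = s(k−2)·s(k−1): e.g. 33·83 = 3383.
So term 8 is 8333833383833383·33838333838333833383833383.

833383338383338333838333838333833383833383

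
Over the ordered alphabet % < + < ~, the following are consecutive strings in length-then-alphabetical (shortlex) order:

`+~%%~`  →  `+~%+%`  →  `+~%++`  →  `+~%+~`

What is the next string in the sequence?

+~%~%

Find the rightmost character of +~%+~ below ~, bump it to the next letter, and reset everything to its right to %.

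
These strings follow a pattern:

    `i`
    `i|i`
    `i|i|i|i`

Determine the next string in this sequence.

s(k+1) = s(k)·|·s(k) — each term doubles the last with '|' between the halves.
One more doubling of i|i|i|i gives the answer.

i|i|i|i|i|i|i|i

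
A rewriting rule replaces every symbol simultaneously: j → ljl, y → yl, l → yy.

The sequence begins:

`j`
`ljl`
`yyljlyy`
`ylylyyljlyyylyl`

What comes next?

ylyyylyyylylyyljlyyylylylyyylyy

Applying the rule to each of the 15 symbols of ylylyyljlyyylyl gives the pieces yl yy yl yy yl yl yy ljl yy yl yl yl yy yl yy, which concatenate to the answer.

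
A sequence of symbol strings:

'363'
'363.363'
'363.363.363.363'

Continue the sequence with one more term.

s(k+1) = s(k)·.·s(k) — each term doubles the last with '.' between the halves.
So the next term is two copies of 363.363.363.363 with '.' between the halves.

363.363.363.363.363.363.363.363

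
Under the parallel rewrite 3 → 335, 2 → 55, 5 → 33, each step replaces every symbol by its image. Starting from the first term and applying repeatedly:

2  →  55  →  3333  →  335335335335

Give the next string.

Expanding 335335335335: 3→335, 3→335, 5→33, 3→335, 3→335, 5→33, 3→335, 3→335, 5→33, 3→335, 3→335, 5→33. Concatenated: 335 335 33 335 335 33 335 335 33 335 335 33.

33533533335335333353353333533533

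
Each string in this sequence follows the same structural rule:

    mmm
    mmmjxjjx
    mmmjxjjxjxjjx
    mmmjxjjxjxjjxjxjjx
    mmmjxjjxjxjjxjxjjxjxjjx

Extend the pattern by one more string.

mmmjxjjxjxjjxjxjjxjxjjxjxjjx

Every step adds jxjjx to the end: s(k+1) = s(k)·jxjjx.
One more step from mmmjxjjxjxjjxjxjjxjxjjx gives the answer.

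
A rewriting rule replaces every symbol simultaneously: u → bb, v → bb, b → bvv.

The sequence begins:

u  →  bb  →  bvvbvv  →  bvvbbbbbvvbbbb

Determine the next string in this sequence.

Applying the rule to each of the 14 symbols of bvvbbbbbvvbbbb gives the pieces bvv bb bb bvv bvv bvv bvv bvv bb bb bvv bvv bvv bvv, which concatenate to the answer.

bvvbbbbbvvbvvbvvbvvbvvbbbbbvvbvvbvvbvv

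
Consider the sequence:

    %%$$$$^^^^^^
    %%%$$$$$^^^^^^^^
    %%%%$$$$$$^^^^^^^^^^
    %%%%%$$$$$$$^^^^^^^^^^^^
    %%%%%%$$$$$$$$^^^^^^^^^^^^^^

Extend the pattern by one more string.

%%%%%%%$$$$$$$$$^^^^^^^^^^^^^^^^

The n-th term is n-1 %'s then n+1 $'s then 2n ^'s, where the shown terms are n = 3, 4, 5, 6, 7.
At n = 8 the blocks have lengths 7, 9, 16.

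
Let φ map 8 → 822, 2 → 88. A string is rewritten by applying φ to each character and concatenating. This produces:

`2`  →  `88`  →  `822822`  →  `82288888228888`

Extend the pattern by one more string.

82288888228228228228228888822822822822

Replace each of the 14 characters of 82288888228888 in place — 822 88 88 822 822 822 822 822 88 88 822 822 822 822 — and concatenate.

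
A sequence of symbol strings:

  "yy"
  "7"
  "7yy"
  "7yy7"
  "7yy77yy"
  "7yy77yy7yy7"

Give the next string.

From term 3 onward, concatenate the last term with the second-to-last: 7·yy = 7yy, 7yy·7 = 7yy7, …
Continuing: 7yy77yy7yy7 · 7yy77yy gives term 7.

7yy77yy7yy77yy77yy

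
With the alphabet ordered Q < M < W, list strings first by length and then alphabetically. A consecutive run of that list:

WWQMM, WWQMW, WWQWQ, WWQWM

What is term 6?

Stepping forward 2 times from WWQWM: WWQWM → WWQWW, then the target.

WWMQQ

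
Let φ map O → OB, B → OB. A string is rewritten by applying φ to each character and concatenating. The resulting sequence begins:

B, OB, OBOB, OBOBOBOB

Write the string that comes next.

Expanding OBOBOBOB: O→OB, B→OB, O→OB, B→OB, O→OB, B→OB, O→OB, B→OB. Concatenated: OB OB OB OB OB OB OB OB.

OBOBOBOBOBOBOBOB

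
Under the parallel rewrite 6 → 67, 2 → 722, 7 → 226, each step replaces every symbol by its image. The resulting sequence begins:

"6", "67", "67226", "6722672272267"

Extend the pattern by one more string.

φ(6722672272267) expands symbol-by-symbol to 67 226 722 722 67 226 722 722 226 722 722 67 226; joining the 13 pieces gives the next term.

672267227226722672272222672272267226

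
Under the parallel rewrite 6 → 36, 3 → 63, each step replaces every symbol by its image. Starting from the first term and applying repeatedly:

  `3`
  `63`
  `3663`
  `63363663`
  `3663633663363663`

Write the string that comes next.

Rewriting the 16 symbols of 3663633663363663 one by one yields 63 36 36 63 36 63 63 36 36 63 63 36 63 36 36 63; concatenated:

63363663366363363663633663363663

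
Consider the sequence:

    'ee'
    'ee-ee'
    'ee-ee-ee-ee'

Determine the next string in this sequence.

ee-ee-ee-ee-ee-ee-ee-ee

Every step duplicates the string with '-' between the halves.
So the next term is two copies of ee-ee-ee-ee with '-' between the halves.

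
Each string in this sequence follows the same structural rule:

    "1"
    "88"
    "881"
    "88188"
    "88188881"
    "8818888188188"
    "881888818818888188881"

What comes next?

Each term (from the third on) is the previous term followed by the one before it: term 3 = 88·1 = 881.
So term 8 is 881888818818888188881·8818888188188.

8818888188188881888818818888188188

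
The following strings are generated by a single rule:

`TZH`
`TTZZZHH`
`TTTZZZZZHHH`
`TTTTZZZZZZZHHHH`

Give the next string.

TTTTTZZZZZZZZZHHHHH

Reading off run lengths: T runs 1, 2, 3, 4; Z runs 1, 3, 5, 7; H runs 1, 2, 3, 4 — each is linear in n (n = 1, 2, …).
For the next term, n = 5, so the run lengths are 5, 9, 5.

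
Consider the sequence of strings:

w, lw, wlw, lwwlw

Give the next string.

wlwlwwlw

From term 3 onward, concatenate the second-to-last term with the last: w·lw = wlw, lw·wlw = lwwlw, …
The next term joins wlw and lwwlw.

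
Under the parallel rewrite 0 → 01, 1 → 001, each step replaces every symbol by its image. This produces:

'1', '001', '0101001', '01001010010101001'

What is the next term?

01001010100101001010100101001010010101001

Replace each of the 17 characters of 01001010010101001 in place — 01 001 01 01 001 01 001 01 01 001 01 001 01 001 01 01 001 — and concatenate.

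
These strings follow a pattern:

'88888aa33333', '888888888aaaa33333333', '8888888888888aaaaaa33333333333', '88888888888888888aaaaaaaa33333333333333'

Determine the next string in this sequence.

888888888888888888888aaaaaaaaaa33333333333333333

The n-th term is 4n+1 8's then 2n a's then 3n+2 3's (n = 1, 2, …).
At n = 5 the blocks have lengths 21, 10, 17.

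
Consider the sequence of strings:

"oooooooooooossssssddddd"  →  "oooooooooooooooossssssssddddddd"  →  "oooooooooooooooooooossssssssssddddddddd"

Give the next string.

oooooooooooooooooooooooossssssssssssddddddddddd

Reading off run lengths: o runs 12, 16, 20; s runs 6, 8, 10; d runs 5, 7, 9 — each is linear in n, where the shown terms are n = 3, 4, 5.
For the next term, n = 6, so the run lengths are 24, 12, 11.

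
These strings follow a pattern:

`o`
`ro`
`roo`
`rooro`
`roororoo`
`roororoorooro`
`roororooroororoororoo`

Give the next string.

roororooroororoororooroororoorooro

Each term (from the third on) is the previous term followed by the one before it: term 3 = ro·o = roo.
The next term joins roororooroororoororoo and roororoorooro.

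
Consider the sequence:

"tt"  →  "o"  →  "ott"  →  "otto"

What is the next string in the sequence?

From term 3 onward, concatenate the last term with the second-to-last: o·tt = ott, ott·o = otto, …
The next term joins otto and ott.

ottoott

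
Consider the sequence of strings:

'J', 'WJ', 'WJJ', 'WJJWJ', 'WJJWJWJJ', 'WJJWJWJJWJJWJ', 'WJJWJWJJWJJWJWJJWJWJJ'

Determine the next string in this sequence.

WJJWJWJJWJJWJWJJWJWJJWJJWJWJJWJJWJ

This is a Fibonacci-style word recurrence s(k) = s(k−1)·s(k−2): e.g. WJ·J = WJJ.
The next term joins WJJWJWJJWJJWJWJJWJWJJ and WJJWJWJJWJJWJ.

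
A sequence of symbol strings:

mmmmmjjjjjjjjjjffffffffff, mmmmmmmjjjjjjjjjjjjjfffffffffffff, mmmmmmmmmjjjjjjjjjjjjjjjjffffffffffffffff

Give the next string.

mmmmmmmmmmmjjjjjjjjjjjjjjjjjjjfffffffffffffffffff

The n-th term is 2n-1 m's then 3n+1 j's then 3n+1 f's, where the shown terms are n = 3, 4, 5.
At n = 6 the blocks have lengths 11, 19, 19.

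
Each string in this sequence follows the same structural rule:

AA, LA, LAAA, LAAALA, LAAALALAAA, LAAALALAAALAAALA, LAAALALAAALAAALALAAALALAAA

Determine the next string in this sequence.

Each term (from the third on) is the previous term followed by the one before it: term 3 = LA·AA = LAAA.
Continuing: LAAALALAAALAAALALAAALALAAA · LAAALALAAALAAALA gives term 8.

LAAALALAAALAAALALAAALALAAALAAALALAAALAAALA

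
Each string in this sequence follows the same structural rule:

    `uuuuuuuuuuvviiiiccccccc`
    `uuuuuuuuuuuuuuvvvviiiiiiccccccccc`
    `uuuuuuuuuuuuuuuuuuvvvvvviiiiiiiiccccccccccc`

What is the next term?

uuuuuuuuuuuuuuuuuuuuuuvvvvvvvviiiiiiiiiiccccccccccccc

Reading off run lengths: u runs 10, 14, 18; v runs 2, 4, 6; i runs 4, 6, 8; c runs 7, 9, 11 — each is linear in n, where the shown terms are n = 2, 3, 4.
At n = 5 the blocks have lengths 22, 8, 10, 13.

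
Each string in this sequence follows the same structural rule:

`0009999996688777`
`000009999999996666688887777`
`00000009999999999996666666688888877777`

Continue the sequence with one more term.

Term n consists of 2n+1 0's, followed by 3n+3 9's, followed by 3n-1 6's, followed by 2n 8's, followed by n+2 7's (n = 1, 2, …).
Setting n = 4 gives 9, 15, 11, 8, 6 characters in each block.

0000000009999999999999996666666666688888888777777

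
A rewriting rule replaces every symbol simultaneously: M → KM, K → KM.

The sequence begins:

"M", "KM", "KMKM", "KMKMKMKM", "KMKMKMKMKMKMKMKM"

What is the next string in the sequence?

Replace each of the 16 characters of KMKMKMKMKMKMKMKM in place — KM KM KM KM KM KM KM KM KM KM KM KM KM KM KM KM — and concatenate.

KMKMKMKMKMKMKMKMKMKMKMKMKMKMKMKM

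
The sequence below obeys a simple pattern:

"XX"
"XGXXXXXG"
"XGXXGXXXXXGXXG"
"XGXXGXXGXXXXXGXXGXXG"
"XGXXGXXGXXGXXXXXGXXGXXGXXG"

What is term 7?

XGXXGXXGXXGXXGXXGXXXXXGXXGXXGXXGXXGXXG

Each term wraps the previous one in XGX on the left and XXG on the right.
From XGXXGXXGXXGXXXXXGXXGXXGXXG, 2 further steps: XGXXGXXGXXGXXXXXGXXGXXGXXG → XGXXGXXGXXGXXGXXXXXGXXGXXGXXGXXG → (answer).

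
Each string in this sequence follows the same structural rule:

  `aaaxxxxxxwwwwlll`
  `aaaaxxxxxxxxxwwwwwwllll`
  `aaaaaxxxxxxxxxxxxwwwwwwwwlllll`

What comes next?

aaaaaaxxxxxxxxxxxxxxxwwwwwwwwwwllllll

Each string has the form a^{n+1} x^{3n} w^{2n} l^{n+1}, where the shown terms are n = 2, 3, 4.
Setting n = 5 gives 6, 15, 10, 6 characters in each block.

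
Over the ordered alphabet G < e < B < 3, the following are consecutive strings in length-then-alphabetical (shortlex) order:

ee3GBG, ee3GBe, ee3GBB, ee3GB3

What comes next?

Treat ee3GB3 as a base-4 numeral over the given alphabet and add one, carrying through any trailing 3's.

ee3G3G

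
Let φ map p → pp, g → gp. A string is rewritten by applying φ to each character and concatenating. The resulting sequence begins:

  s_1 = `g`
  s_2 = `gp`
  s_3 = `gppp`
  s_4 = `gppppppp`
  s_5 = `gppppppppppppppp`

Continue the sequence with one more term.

Applying the rule to each of the 16 symbols of gppppppppppppppp gives the pieces gp pp pp pp pp pp pp pp pp pp pp pp pp pp pp pp, which concatenate to the answer.

gppppppppppppppppppppppppppppppp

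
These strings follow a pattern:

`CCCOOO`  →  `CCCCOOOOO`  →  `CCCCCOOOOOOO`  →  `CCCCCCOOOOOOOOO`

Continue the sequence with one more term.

Each string has the form C^{n+1} O^{2n-1}, where the shown terms are n = 2, 3, 4, 5.
Setting n = 6 gives 7, 11 characters in each block.

CCCCCCCOOOOOOOOOOO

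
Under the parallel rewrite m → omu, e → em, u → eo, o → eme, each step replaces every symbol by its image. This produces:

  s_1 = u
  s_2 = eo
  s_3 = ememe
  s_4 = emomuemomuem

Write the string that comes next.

emomuemeomueoemomuemeomueoemomu

Apply φ to emomuemomuem symbol by symbol: e→em, m→omu, o→eme, m→omu, u→eo, e→em, m→omu, o→eme, m→omu, u→eo, e→em, m→omu; joined: em omu eme omu eo em omu eme omu eo em omu.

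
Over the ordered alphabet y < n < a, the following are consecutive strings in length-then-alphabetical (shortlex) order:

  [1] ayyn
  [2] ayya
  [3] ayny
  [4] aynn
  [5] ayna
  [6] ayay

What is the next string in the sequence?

ayan

Find the rightmost character of ayay below a, bump it to the next letter, and reset everything to its right to y.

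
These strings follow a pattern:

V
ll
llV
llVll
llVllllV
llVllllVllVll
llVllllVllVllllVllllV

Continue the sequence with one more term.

This is a Fibonacci-style word recurrence s(k) = s(k−1)·s(k−2): e.g. ll·V = llV.
The next term joins llVllllVllVllllVllllV and llVllllVllVll.

llVllllVllVllllVllllVllVllllVllVll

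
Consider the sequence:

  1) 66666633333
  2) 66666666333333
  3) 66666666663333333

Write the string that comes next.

66666666666633333333

Reading off run lengths: 6 runs 6, 8, 10; 3 runs 5, 6, 7 — each is linear in n, where the shown terms are n = 3, 4, 5.
Setting n = 6 gives 12, 8 characters in each block.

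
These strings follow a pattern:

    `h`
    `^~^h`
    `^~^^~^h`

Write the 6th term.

^~^^~^^~^^~^^~^h

Each term is the previous one with ^~^ prepended.
From ^~^^~^h, 3 further steps: ^~^^~^h → ^~^^~^^~^h → ^~^^~^^~^^~^h → (answer).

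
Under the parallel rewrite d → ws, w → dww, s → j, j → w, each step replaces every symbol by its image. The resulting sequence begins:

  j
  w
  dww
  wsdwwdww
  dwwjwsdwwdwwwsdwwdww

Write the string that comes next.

wsdwwdwwwdwwjwsdwwdwwwsdwwdwwdwwjwsdwwdwwwsdwwdww

φ(dwwjwsdwwdwwwsdwwdww) expands symbol-by-symbol to ws dww dww w dww j ws dww dww ws dww dww dww j ws dww dww ws dww dww; joining the 20 pieces gives the next term.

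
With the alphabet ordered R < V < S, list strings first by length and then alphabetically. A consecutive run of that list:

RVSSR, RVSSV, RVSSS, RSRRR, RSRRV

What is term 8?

Stepping forward 3 times from RSRRV: RSRRV → RSRRS → RSRVR, then the target.

RSRVV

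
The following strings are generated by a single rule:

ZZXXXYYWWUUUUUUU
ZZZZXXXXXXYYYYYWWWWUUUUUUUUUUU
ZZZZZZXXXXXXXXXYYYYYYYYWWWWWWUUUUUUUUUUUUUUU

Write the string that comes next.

Term n consists of 2n Z's, followed by 3n X's, followed by 3n-1 Y's, followed by 2n W's, followed by 4n+3 U's (n = 1, 2, …).
Setting n = 4 gives 8, 12, 11, 8, 19 characters in each block.

ZZZZZZZZXXXXXXXXXXXXYYYYYYYYYYYWWWWWWWWUUUUUUUUUUUUUUUUUUU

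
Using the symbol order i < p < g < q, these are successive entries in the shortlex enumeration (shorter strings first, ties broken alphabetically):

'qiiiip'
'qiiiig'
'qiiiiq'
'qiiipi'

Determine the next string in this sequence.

qiiipp

Find the rightmost character of qiiipi below q, bump it to the next letter, and reset everything to its right to i.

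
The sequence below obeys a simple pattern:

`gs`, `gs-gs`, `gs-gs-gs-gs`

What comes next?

s(k+1) = s(k)·-·s(k) — each term doubles the last with '-' between the halves.
One more doubling of gs-gs-gs-gs gives the answer.

gs-gs-gs-gs-gs-gs-gs-gs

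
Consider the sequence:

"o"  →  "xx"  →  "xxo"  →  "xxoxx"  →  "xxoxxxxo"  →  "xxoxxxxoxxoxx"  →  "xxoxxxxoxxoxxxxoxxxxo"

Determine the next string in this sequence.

xxoxxxxoxxoxxxxoxxxxoxxoxxxxoxxoxx

This is a Fibonacci-style word recurrence s(k) = s(k−1)·s(k−2): e.g. xx·o = xxo.
Continuing: xxoxxxxoxxoxxxxoxxxxo · xxoxxxxoxxoxx gives term 8.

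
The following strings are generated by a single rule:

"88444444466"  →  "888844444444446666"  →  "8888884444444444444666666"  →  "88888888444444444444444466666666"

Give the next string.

The n-th term is 2n-2 8's then 3n+1 4's then 2n-2 6's, where the shown terms are n = 2, 3, 4, 5.
At n = 6 the blocks have lengths 10, 19, 10.

888888888844444444444444444446666666666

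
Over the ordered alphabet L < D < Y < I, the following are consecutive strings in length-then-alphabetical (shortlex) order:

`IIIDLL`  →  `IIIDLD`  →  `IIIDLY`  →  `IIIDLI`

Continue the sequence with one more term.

Find the rightmost character of IIIDLI below I, bump it to the next letter, and reset everything to its right to L.

IIIDDL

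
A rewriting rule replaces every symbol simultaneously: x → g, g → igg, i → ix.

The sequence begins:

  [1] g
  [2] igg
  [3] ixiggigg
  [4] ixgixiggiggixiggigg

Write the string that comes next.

Replace each of the 19 characters of ixgixiggiggixiggigg in place — ix g igg ix g ix igg igg ix igg igg ix g ix igg igg ix igg igg — and concatenate.

ixgiggixgixiggiggixiggiggixgixiggiggixiggigg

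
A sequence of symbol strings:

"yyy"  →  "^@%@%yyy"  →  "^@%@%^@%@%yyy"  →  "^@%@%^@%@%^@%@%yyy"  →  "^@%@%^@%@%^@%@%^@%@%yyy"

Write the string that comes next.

The strings grow by a fixed prefix ^@%@% each time.
Applying this once more to ^@%@%^@%@%^@%@%^@%@%yyy:

^@%@%^@%@%^@%@%^@%@%^@%@%yyy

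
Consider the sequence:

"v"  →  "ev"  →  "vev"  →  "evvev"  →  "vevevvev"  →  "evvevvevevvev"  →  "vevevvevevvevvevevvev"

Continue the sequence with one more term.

Each term (from the third on) is the two preceding terms concatenated in order: term 3 = v·ev = vev.
The next term joins evvevvevevvev and vevevvevevvevvevevvev.

evvevvevevvevvevevvevevvevvevevvev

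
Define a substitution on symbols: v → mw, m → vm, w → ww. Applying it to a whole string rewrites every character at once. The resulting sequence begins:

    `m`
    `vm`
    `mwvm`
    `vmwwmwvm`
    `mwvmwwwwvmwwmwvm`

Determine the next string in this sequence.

φ(mwvmwwwwvmwwmwvm) expands symbol-by-symbol to vm ww mw vm ww ww ww ww mw vm ww ww vm ww mw vm; joining the 16 pieces gives the next term.

vmwwmwvmwwwwwwwwmwvmwwwwvmwwmwvm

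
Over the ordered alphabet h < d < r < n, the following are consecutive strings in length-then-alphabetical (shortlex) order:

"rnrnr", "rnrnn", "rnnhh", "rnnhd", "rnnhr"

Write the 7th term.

Stepping forward 2 times from rnnhr: rnnhr → rnnhn, then the target.

rnndh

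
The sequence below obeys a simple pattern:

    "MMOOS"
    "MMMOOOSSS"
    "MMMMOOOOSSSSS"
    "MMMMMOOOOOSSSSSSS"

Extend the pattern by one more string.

MMMMMMOOOOOOSSSSSSSSS

Reading off run lengths: M runs 2, 3, 4, 5; O runs 2, 3, 4, 5; S runs 1, 3, 5, 7 — each is linear in n (n = 1, 2, …).
For the next term, n = 5, so the run lengths are 6, 6, 9.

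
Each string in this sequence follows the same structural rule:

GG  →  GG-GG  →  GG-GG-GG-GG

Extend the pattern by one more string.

s(k+1) = s(k)·-·s(k) — each term doubles the last with '-' between the halves.
So the next term is two copies of GG-GG-GG-GG with '-' between the halves.

GG-GG-GG-GG-GG-GG-GG-GG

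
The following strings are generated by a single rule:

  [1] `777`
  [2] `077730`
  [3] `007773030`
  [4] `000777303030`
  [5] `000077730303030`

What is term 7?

Each term wraps the previous one in 0 on the left and 30 on the right.
From 000077730303030, 2 further steps: 000077730303030 → 000007773030303030 → (answer).

000000777303030303030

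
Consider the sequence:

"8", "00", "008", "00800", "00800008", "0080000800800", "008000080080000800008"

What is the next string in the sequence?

0080000800800008000080080000800800

Each term (from the third on) is the previous term followed by the one before it: term 3 = 00·8 = 008.
The next term joins 008000080080000800008 and 0080000800800.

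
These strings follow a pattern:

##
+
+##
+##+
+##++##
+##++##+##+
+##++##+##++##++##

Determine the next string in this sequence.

From term 3 onward, concatenate the last term with the second-to-last: +·## = +##, +##·+ = +##+, …
Continuing: +##++##+##++##++## · +##++##+##+ gives term 8.

+##++##+##++##++##+##++##+##+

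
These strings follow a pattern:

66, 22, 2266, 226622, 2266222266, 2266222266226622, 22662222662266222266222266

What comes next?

This is a Fibonacci-style word recurrence s(k) = s(k−1)·s(k−2): e.g. 22·66 = 2266.
So term 8 is 22662222662266222266222266·2266222266226622.

226622226622662222662222662266222266226622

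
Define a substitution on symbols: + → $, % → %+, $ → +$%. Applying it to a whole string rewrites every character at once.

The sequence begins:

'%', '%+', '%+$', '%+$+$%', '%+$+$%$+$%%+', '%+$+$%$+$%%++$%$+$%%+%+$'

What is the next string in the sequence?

%+$+$%$+$%%++$%$+$%%+%+$$+$%%++$%$+$%%+%+$%+$+$%

Applying the rule to each of the 24 symbols of %+$+$%$+$%%++$%$+$%%+%+$ gives the pieces %+ $ +$% $ +$% %+ +$% $ +$% %+ %+ $ $ +$% %+ +$% $ +$% %+ %+ $ %+ $ +$%, which concatenate to the answer.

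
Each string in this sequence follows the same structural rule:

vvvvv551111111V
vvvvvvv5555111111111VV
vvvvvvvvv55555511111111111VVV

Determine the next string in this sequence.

The n-th term is 2n+1 v's then 2n-2 5's then 2n+3 1's then n-1 V's, where the shown terms are n = 2, 3, 4.
For the next term, n = 5, so the run lengths are 11, 8, 13, 4.

vvvvvvvvvvv555555551111111111111VVVV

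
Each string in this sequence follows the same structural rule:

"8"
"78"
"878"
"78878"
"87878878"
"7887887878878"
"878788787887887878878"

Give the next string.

This is a Fibonacci-style word recurrence s(k) = s(k−2)·s(k−1): e.g. 8·78 = 878.
So term 8 is 7887887878878·878788787887887878878.

7887887878878878788787887887878878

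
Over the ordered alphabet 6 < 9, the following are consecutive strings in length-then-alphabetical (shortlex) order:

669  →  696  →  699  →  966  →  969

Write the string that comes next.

996

Treat 969 as a base-2 numeral over the given alphabet and add one, carrying through any trailing 9's.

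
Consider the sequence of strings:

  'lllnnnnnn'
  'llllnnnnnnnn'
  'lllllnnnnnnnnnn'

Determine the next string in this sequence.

llllllnnnnnnnnnnnn

Each string has the form l^{n} n^{2n}, where the shown terms are n = 3, 4, 5.
Setting n = 6 gives 6, 12 characters in each block.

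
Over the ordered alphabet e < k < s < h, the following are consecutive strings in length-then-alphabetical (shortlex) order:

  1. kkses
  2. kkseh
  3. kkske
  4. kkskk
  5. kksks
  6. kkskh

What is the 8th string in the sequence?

kkssk

Stepping forward 2 times from kkskh: kkskh → kksse, then the target.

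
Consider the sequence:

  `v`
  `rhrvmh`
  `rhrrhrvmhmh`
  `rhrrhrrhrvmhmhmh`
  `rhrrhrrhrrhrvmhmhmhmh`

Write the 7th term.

Every step adds rhr to the front and mh to the end of the previous string.
From rhrrhrrhrrhrvmhmhmhmh, 2 further steps: rhrrhrrhrrhrvmhmhmhmh → rhrrhrrhrrhrrhrvmhmhmhmhmh → (answer).

rhrrhrrhrrhrrhrrhrvmhmhmhmhmhmh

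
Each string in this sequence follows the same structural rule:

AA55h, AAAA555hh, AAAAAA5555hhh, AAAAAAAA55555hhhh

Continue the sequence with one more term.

AAAAAAAAAA555555hhhhh

The n-th term is 2n A's then n+1 5's then n h's (n = 1, 2, …).
Setting n = 5 gives 10, 6, 5 characters in each block.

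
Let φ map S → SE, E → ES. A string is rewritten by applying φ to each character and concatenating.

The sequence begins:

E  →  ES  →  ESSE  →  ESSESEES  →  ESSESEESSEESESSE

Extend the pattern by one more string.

ESSESEESSEESESSESEESESSEESSESEES

Applying the rule to each of the 16 symbols of ESSESEESSEESESSE gives the pieces ES SE SE ES SE ES ES SE SE ES ES SE ES SE SE ES, which concatenate to the answer.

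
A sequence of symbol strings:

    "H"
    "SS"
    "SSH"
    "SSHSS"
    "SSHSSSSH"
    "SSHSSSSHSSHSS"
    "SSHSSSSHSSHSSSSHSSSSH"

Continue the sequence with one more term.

SSHSSSSHSSHSSSSHSSSSHSSHSSSSHSSHSS

Each term (from the third on) is the previous term followed by the one before it: term 3 = SS·H = SSH.
So term 8 is SSHSSSSHSSHSSSSHSSSSH·SSHSSSSHSSHSS.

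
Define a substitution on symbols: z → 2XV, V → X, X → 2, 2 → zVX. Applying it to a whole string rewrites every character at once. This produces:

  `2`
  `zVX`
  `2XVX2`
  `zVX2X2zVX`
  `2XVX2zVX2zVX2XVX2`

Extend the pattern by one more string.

Rewriting the 17 symbols of 2XVX2zVX2zVX2XVX2 one by one yields zVX 2 X 2 zVX 2XV X 2 zVX 2XV X 2 zVX 2 X 2 zVX; concatenated:

zVX2X2zVX2XVX2zVX2XVX2zVX2X2zVX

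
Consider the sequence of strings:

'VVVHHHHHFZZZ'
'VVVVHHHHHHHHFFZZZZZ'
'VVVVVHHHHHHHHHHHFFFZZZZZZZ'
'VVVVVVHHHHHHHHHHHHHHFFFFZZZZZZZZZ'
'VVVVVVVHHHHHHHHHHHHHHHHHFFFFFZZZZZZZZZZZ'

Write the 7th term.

Term n consists of n+2 V's, followed by 3n+2 H's, followed by n F's, followed by 2n+1 Z's (n = 1, 2, …).
At n = 7 the blocks have lengths 9, 23, 7, 15.

VVVVVVVVVHHHHHHHHHHHHHHHHHHHHHHHFFFFFFFZZZZZZZZZZZZZZZ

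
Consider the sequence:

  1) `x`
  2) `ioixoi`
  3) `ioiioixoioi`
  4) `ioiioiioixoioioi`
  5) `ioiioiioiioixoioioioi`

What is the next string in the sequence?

s(k+1) = ioi·s(k)·oi, so each term gains ioi as a prefix and oi as a suffix.
Applying this once more to ioiioiioiioixoioioioi:

ioiioiioiioiioixoioioioioi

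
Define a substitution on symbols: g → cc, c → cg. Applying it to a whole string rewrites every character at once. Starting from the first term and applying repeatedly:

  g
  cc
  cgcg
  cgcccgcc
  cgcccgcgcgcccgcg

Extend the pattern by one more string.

cgcccgcgcgcccgcccgcccgcgcgcccgcc

Applying the rule to each of the 16 symbols of cgcccgcgcgcccgcg gives the pieces cg cc cg cg cg cc cg cc cg cc cg cg cg cc cg cc, which concatenate to the answer.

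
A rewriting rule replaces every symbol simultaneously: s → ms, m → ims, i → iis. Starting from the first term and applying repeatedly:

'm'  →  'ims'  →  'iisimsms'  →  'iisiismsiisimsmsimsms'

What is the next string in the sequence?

Rewriting the 21 symbols of iisiismsiisimsmsimsms one by one yields iis iis ms iis iis ms ims ms iis iis ms iis ims ms ims ms iis ims ms ims ms; concatenated:

iisiismsiisiismsimsmsiisiismsiisimsmsimsmsiisimsmsimsms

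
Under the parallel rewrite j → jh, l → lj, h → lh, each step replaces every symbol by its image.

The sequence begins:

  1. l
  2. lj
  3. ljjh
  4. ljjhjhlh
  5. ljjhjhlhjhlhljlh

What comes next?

ljjhjhlhjhlhljlhjhlhljlhljjhljlh

Replace each of the 16 characters of ljjhjhlhjhlhljlh in place — lj jh jh lh jh lh lj lh jh lh lj lh lj jh lj lh — and concatenate.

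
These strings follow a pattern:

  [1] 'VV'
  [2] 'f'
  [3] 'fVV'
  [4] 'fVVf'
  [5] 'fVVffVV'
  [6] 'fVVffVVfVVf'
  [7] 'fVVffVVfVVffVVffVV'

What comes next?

Each term (from the third on) is the previous term followed by the one before it: term 3 = f·VV = fVV.
Continuing: fVVffVVfVVffVVffVV · fVVffVVfVVf gives term 8.

fVVffVVfVVffVVffVVfVVffVVfVVf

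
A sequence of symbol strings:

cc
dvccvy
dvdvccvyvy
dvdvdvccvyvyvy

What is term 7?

Each term wraps the previous one in dv on the left and vy on the right.
From dvdvdvccvyvyvy, 3 further steps: dvdvdvccvyvyvy → dvdvdvdvccvyvyvyvy → dvdvdvdvdvccvyvyvyvyvy → (answer).

dvdvdvdvdvdvccvyvyvyvyvyvy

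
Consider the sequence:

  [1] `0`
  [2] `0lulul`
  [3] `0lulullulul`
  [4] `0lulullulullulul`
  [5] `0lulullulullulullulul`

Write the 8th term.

Each term is the previous one with lulul appended.
From 0lulullulullulullulul, 3 further steps: 0lulullulullulullulul → 0lulullulullulullulullulul → 0lulullulullulullulullulullulul → (answer).

0lulullulullulullulullulullulullulul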